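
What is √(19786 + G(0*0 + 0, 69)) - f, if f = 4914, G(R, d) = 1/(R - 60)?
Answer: -4914 + √17807385/30 ≈ -4773.3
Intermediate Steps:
G(R, d) = 1/(-60 + R)
√(19786 + G(0*0 + 0, 69)) - f = √(19786 + 1/(-60 + (0*0 + 0))) - 1*4914 = √(19786 + 1/(-60 + (0 + 0))) - 4914 = √(19786 + 1/(-60 + 0)) - 4914 = √(19786 + 1/(-60)) - 4914 = √(19786 - 1/60) - 4914 = √(1187159/60) - 4914 = √17807385/30 - 4914 = -4914 + √17807385/30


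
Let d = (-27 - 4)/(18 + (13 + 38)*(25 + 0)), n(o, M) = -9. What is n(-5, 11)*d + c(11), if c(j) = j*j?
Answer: 52244/431 ≈ 121.22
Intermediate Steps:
c(j) = j²
d = -31/1293 (d = -31/(18 + 51*25) = -31/(18 + 1275) = -31/1293 ≈ -0.023975)
n(-5, 11)*d + c(11) = -9*(-31/1293) + 11² = 93/431 + 121 = 52244/431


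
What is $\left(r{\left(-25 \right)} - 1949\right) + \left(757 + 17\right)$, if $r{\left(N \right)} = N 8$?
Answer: $-1375$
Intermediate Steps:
$r{\left(N \right)} = 8 N$
$\left(r{\left(-25 \right)} - 1949\right) + \left(757 + 17\right) = \left(8 \left(-25\right) - 1949\right) + \left(757 + 17\right) = \left(-200 - 1949\right) + 774 = -2149 + 774 = -1375$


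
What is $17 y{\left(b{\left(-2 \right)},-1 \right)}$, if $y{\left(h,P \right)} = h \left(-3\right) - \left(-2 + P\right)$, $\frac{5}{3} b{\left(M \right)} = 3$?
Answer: $- \frac{204}{5} \approx -40.8$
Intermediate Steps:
$b{\left(M \right)} = \frac{9}{5}$ ($b{\left(M \right)} = \frac{3}{5} \cdot 3 = \frac{9}{5}$)
$y{\left(h,P \right)} = 2 - P - 3 h$ ($y{\left(h,P \right)} = - 3 h - \left(-2 + P\right) = 2 - P - 3 h$)
$17 y{\left(b{\left(-2 \right)},-1 \right)} = 17 \left(2 - -1 - \frac{27}{5}\right) = 17 \left(2 + 1 - \frac{27}{5}\right) = 17 \left(- \frac{12}{5}\right) = - \frac{204}{5}$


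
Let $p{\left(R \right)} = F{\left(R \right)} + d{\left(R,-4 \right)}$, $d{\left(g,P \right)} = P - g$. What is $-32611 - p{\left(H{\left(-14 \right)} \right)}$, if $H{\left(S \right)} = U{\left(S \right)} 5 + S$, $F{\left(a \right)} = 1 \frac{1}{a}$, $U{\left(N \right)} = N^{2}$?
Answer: $- \frac{30565207}{966} \approx -31641.0$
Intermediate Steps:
$F{\left(a \right)} = \frac{1}{a}$
$H{\left(S \right)} = S + 5 S^{2}$ ($H{\left(S \right)} = S^{2} \cdot 5 + S = 5 S^{2} + S = S + 5 S^{2}$)
$p{\left(R \right)} = -4 + \frac{1}{R} - R$ ($p{\left(R \right)} = \frac{1}{R} - \left(4 + R\right) = -4 + \frac{1}{R} - R$)
$-32611 - p{\left(H{\left(-14 \right)} \right)} = -32611 - \left(-4 + \frac{1}{\left(-14\right) \left(1 + 5 \left(-14\right)\right)} - - 14 \left(1 + 5 \left(-14\right)\right)\right) = -32611 - \left(-4 + \frac{1}{\left(-14\right) \left(1 - 70\right)} - - 14 \left(1 - 70\right)\right) = -32611 - \left(-4 + \frac{1}{\left(-14\right) \left(-69\right)} - \left(-14\right) \left(-69\right)\right) = -32611 - \left(-4 + \frac{1}{966} - 966\right) = -32611 - - \frac{937019}{966} = -32611 + \frac{937019}{966} = - \frac{30565207}{966}$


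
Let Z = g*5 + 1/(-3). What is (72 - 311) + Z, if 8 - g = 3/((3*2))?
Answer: -1211/6 ≈ -201.83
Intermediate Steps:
g = 15/2 (g = 8 - 3/(3*2) = 8 - 3/6 = 8 - 1*½ = 8 - ½ = 15/2 ≈ 7.5000)
Z = 223/6 (Z = (15/2)*5 + 1/(-3) = 75/2 - ⅓ = 223/6 ≈ 37.167)
(72 - 311) + Z = (72 - 311) + 223/6 = -239 + 223/6 = -1211/6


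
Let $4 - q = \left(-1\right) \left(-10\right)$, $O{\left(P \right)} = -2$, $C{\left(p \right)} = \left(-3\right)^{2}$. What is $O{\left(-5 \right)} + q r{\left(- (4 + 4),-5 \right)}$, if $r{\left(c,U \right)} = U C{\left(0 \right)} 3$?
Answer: $808$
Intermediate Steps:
$C{\left(p \right)} = 9$
$r{\left(c,U \right)} = 27 U$ ($r{\left(c,U \right)} = U 9 \cdot 3 = 9 U 3 = 27 U$)
$q = -6$ ($q = 4 - \left(-1\right) \left(-10\right) = 4 - 10 = -6$)
$O{\left(-5 \right)} + q r{\left(- (4 + 4),-5 \right)} = -2 - 6 \cdot 27 \left(-5\right) = -2 - -810 = -2 + 810 = 808$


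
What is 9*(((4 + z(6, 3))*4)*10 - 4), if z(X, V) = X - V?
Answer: 2484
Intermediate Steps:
9*(((4 + z(6, 3))*4)*10 - 4) = 9*(((4 + (6 - 1*3))*4)*10 - 4) = 9*(((4 + (6 - 3))*4)*10 - 4) = 9*(((4 + 3)*4)*10 - 4) = 9*((7*4)*10 - 4) = 9*(28*10 - 4) = 9*(280 - 4) = 9*276 = 2484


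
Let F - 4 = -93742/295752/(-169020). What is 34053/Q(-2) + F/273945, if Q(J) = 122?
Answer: 116580140803557534611/417665886530180400 ≈ 279.12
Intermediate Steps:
F = 99976052951/24994001520 (F = 4 - 93742/295752/(-169020) = 4 - 93742*1/295752*(-1/169020) = 4 - 46871/147876*(-1/169020) = 4 + 46871/24994001520 = 99976052951/24994001520 ≈ 4.0000)
34053/Q(-2) + F/273945 = 34053/122 + (99976052951/24994001520)/273945 = 34053*(1/122) + (99976052951/24994001520)*(1/273945) = 34053/122 + 99976052951/6846981746396400 = 116580140803557534611/417665886530180400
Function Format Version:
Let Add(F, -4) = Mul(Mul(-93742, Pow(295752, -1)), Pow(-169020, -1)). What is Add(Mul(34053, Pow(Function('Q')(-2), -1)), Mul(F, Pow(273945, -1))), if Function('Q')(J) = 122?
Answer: Rational(116580140803557534611, 417665886530180400) ≈ 279.12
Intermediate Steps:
F = Rational(99976052951, 24994001520) (F = Add(4, Mul(Mul(-93742, Pow(295752, -1)), Pow(-169020, -1))) = Add(4, Mul(Mul(-93742, Rational(1, 295752)), Rational(-1, 169020))) = Add(4, Mul(Rational(-46871, 147876), Rational(-1, 169020))) = Add(4, Rational(46871, 24994001520)) = Rational(99976052951, 24994001520) ≈ 4.0000)
Add(Mul(34053, Pow(Function('Q')(-2), -1)), Mul(F, Pow(273945, -1))) = Add(Mul(34053, Pow(122, -1)), Mul(Rational(99976052951, 24994001520), Pow(273945, -1))) = Add(Mul(34053, Rational(1, 122)), Mul(Rational(99976052951, 24994001520), Rational(1, 273945))) = Add(Rational(34053, 122), Rational(99976052951, 6846981746396400)) = Rational(116580140803557534611, 417665886530180400)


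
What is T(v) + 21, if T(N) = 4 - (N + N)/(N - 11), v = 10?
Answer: 45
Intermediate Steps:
T(N) = 4 - 2*N/(-11 + N)
T(v) + 21 = 2*(-22 + 10)/(-11 + 10) + 21 = 2*(-12)/(-1) + 21 = 2*(-1)*(-12) + 21 = 24 + 21 = 45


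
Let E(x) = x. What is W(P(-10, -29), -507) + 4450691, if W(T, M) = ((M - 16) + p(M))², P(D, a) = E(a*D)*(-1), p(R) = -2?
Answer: 4726316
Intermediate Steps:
P(D, a) = -D*a (P(D, a) = (a*D)*(-1) = (D*a)*(-1) = -D*a)
W(T, M) = (-18 + M)² (W(T, M) = ((M - 16) - 2)² = ((-16 + M) - 2)² = (-18 + M)²)
W(P(-10, -29), -507) + 4450691 = (-18 - 507)² + 4450691 = (-525)² + 4450691 = 275625 + 4450691 = 4726316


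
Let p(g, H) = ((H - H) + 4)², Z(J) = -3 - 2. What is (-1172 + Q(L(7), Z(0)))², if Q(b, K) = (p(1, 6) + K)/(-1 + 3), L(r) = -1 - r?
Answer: 5442889/4 ≈ 1.3607e+6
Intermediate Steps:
Z(J) = -5
p(g, H) = 16 (p(g, H) = (0 + 4)² = 4² = 16)
Q(b, K) = 8 + K/2 (Q(b, K) = (16 + K)/(-1 + 3) = (16 + K)/2 = (16 + K)*(½) = 8 + K/2)
(-1172 + Q(L(7), Z(0)))² = (-1172 + (8 + (½)*(-5)))² = (-1172 + (8 - 5/2))² = (-1172 + 11/2)² = (-2333/2)² = 5442889/4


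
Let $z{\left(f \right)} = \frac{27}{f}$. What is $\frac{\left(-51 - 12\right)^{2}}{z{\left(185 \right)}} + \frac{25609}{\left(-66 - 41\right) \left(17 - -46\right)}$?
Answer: $\frac{183295886}{6741} \approx 27191.0$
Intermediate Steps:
$\frac{\left(-51 - 12\right)^{2}}{z{\left(185 \right)}} + \frac{25609}{\left(-66 - 41\right) \left(17 - -46\right)} = \frac{\left(-51 - 12\right)^{2}}{27 \cdot \frac{1}{185}} + \frac{25609}{\left(-66 - 41\right) \left(17 - -46\right)} = \frac{\left(-63\right)^{2}}{27 \cdot \frac{1}{185}} + \frac{25609}{\left(-107\right) \left(17 + 46\right)} = \frac{3969}{\frac{27}{185}} + \frac{25609}{\left(-107\right) 63} = 3969 \cdot \frac{185}{27} + \frac{25609}{-6741} = 27195 + 25609 \left(- \frac{1}{6741}\right) = 27195 - \frac{25609}{6741} = \frac{183295886}{6741}$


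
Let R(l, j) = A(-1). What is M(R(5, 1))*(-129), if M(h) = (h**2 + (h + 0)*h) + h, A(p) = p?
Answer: -129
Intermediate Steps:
R(l, j) = -1
M(h) = h + 2*h**2 (M(h) = (h**2 + h*h) + h = (h**2 + h**2) + h = 2*h**2 + h = h + 2*h**2)
M(R(5, 1))*(-129) = -(1 + 2*(-1))*(-129) = -(1 - 2)*(-129) = -1*(-1)*(-129) = 1*(-129) = -129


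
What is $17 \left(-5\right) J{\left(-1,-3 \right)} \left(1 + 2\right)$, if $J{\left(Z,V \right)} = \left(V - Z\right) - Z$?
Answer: $255$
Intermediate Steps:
$J{\left(Z,V \right)} = V - 2 Z$
$17 \left(-5\right) J{\left(-1,-3 \right)} \left(1 + 2\right) = 17 \left(-5\right) \left(-3 - -2\right) \left(1 + 2\right) = - 85 \left(-3 + 2\right) 3 = - 85 \left(\left(-1\right) 3\right) = \left(-85\right) \left(-3\right) = 255$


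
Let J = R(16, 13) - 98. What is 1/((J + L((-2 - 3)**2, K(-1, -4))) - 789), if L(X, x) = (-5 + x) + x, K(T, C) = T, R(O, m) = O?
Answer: -1/878 ≈ -0.0011390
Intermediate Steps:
L(X, x) = -5 + 2*x
J = -82 (J = 16 - 98 = -82)
1/((J + L((-2 - 3)**2, K(-1, -4))) - 789) = 1/((-82 + (-5 + 2*(-1))) - 789) = 1/((-82 + (-5 - 2)) - 789) = 1/((-82 - 7) - 789) = 1/(-89 - 789) = 1/(-878) = -1/878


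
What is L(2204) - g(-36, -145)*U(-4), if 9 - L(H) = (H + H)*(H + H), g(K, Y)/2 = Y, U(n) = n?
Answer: -19431615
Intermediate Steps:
g(K, Y) = 2*Y
L(H) = 9 - 4*H² (L(H) = 9 - (H + H)*(H + H) = 9 - 2*H*2*H = 9 - 4*H²)
L(2204) - g(-36, -145)*U(-4) = (9 - 4*2204²) - 2*(-145)*(-4) = (9 - 4*4857616) - (-290)*(-4) = (9 - 19430464) - 1*1160 = -19430455 - 1160 = -19431615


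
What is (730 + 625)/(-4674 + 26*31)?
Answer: -1355/3868 ≈ -0.35031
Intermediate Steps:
(730 + 625)/(-4674 + 26*31) = 1355/(-4674 + 806) = 1355/(-3868) = 1355*(-1/3868) = -1355/3868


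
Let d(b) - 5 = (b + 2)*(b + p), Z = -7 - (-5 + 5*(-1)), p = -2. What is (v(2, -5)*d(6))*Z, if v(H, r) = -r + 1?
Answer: 666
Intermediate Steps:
v(H, r) = 1 - r
Z = 3 (Z = -7 - (-5 - 5) = -7 - 1*(-10) = -7 + 10 = 3)
d(b) = 5 + (-2 + b)*(2 + b) (d(b) = 5 + (b + 2)*(b - 2) = 5 + (2 + b)*(-2 + b) = 5 + (-2 + b)*(2 + b))
(v(2, -5)*d(6))*Z = ((1 - 1*(-5))*(1 + 6**2))*3 = ((1 + 5)*(1 + 36))*3 = (6*37)*3 = 222*3 = 666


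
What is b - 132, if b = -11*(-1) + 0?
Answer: -121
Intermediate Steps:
b = 11 (b = 11 + 0 = 11)
b - 132 = 11 - 132 = -121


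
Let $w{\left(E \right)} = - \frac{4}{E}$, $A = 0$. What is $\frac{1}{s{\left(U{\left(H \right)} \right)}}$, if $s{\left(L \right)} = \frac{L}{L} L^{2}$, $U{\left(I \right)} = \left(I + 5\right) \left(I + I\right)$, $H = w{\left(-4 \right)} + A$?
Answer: $\frac{1}{144} \approx 0.0069444$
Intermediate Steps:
$H = 1$ ($H = - \frac{4}{-4} + 0 = \left(-4\right) \left(- \frac{1}{4}\right) + 0 = 1 + 0 = 1$)
$U{\left(I \right)} = 2 I \left(5 + I\right)$ ($U{\left(I \right)} = \left(5 + I\right) 2 I = 2 I \left(5 + I\right)$)
$s{\left(L \right)} = L^{2}$ ($s{\left(L \right)} = 1 L^{2} = L^{2}$)
$\frac{1}{s{\left(U{\left(H \right)} \right)}} = \frac{1}{\left(2 \cdot 1 \left(5 + 1\right)\right)^{2}} = \frac{1}{\left(2 \cdot 1 \cdot 6\right)^{2}} = \frac{1}{12^{2}} = \frac{1}{144}$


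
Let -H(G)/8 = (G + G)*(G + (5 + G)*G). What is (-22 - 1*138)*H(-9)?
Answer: -622080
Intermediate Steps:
H(G) = -16*G*(G + G*(5 + G)) (H(G) = -8*(G + G)*(G + (5 + G)*G) = -8*2*G*(G + G*(5 + G)) = -16*G*(G + G*(5 + G)))
(-22 - 1*138)*H(-9) = (-22 - 1*138)*(16*(-9)²*(-6 - 1*(-9))) = (-22 - 138)*(16*81*(-6 + 9)) = -2560*81*3 = -160*3888 = -622080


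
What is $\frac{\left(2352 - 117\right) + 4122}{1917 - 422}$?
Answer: $\frac{489}{115} \approx 4.2522$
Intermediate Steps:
$\frac{\left(2352 - 117\right) + 4122}{1917 - 422} = \frac{2235 + 4122}{1495} = 6357 \cdot \frac{1}{1495} = \frac{489}{115}$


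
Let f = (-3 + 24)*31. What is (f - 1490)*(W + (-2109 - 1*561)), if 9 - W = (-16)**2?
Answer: 2447363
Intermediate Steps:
f = 651 (f = 21*31 = 651)
W = -247 (W = 9 - 1*(-16)**2 = 9 - 1*256 = 9 - 256 = -247)
(f - 1490)*(W + (-2109 - 1*561)) = (651 - 1490)*(-247 + (-2109 - 1*561)) = -839*(-247 + (-2109 - 561)) = -839*(-247 - 2670) = -839*(-2917) = 2447363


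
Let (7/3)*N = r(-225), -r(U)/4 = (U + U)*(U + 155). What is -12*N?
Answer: 648000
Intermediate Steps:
r(U) = -8*U*(155 + U) (r(U) = -4*(U + U)*(U + 155) = -4*2*U*(155 + U) = -8*U*(155 + U))
N = -54000 (N = 3*(-8*(-225)*(155 - 225))/7 = 3*(-8*(-225)*(-70))/7 = (3/7)*(-126000) = -54000)
-12*N = -12*(-54000) = 648000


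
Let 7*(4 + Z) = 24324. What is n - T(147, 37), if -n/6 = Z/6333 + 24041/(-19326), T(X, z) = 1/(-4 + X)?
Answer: 28372083858/6806330531 ≈ 4.1685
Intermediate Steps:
Z = 24296/7 (Z = -4 + (1/7)*24324 = -4 + 24324/7 = 24296/7 ≈ 3470.9)
n = 198739025/47596717 (n = -6*((24296/7)/6333 + 24041/(-19326)) = -6*((24296/7)*(1/6333) + 24041*(-1/19326)) = -6*(24296/44331 - 24041/19326) = -6*(-198739025/285580302) = 198739025/47596717 ≈ 4.1755)
n - T(147, 37) = 198739025/47596717 - 1/(-4 + 147) = 198739025/47596717 - 1/143 = 28372083858/6806330531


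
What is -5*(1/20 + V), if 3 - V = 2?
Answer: -21/4 ≈ -5.2500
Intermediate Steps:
V = 1 (V = 3 - 1*2 = 3 - 2 = 1)
-5*(1/20 + V) = -5*(1/20 + 1) = -5*21/20 = -21/4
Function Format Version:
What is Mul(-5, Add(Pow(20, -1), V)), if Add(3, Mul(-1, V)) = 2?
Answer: Rational(-21, 4) ≈ -5.2500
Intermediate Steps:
V = 1 (V = Add(3, Mul(-1, 2)) = Add(3, -2) = 1)
Mul(-5, Add(Pow(20, -1), V)) = Mul(-5, Add(Pow(20, -1), 1)) = Mul(-5, Add(Rational(1, 20), 1)) = Mul(-5, Rational(21, 20)) = Rational(-21, 4)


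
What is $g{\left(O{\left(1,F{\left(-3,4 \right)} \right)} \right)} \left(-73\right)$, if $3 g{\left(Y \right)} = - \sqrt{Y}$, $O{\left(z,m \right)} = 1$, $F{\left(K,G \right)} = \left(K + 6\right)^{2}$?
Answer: $\frac{73}{3} \approx 24.333$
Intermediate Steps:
$F{\left(K,G \right)} = \left(6 + K\right)^{2}$
$g{\left(Y \right)} = - \frac{\sqrt{Y}}{3}$ ($g{\left(Y \right)} = \frac{\left(-1\right) \sqrt{Y}}{3} = - \frac{\sqrt{Y}}{3}$)
$g{\left(O{\left(1,F{\left(-3,4 \right)} \right)} \right)} \left(-73\right) = - \frac{\sqrt{1}}{3} \left(-73\right) = \left(- \frac{1}{3}\right) 1 \left(-73\right) = \left(- \frac{1}{3}\right) \left(-73\right) = \frac{73}{3}$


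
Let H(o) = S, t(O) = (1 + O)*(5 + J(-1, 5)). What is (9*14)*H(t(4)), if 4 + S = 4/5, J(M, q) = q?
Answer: -2016/5 ≈ -403.20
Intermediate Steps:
S = -16/5 (S = -4 + 4/5 = -4 + 4*(⅕) = -4 + ⅘ = -16/5 ≈ -3.2000)
t(O) = 10 + 10*O (t(O) = (1 + O)*(5 + 5) = (1 + O)*10 = 10 + 10*O)
H(o) = -16/5
(9*14)*H(t(4)) = (9*14)*(-16/5) = 126*(-16/5) = -2016/5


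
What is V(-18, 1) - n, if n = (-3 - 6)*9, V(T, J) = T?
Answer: 63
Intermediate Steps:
n = -81 (n = -9*9 = -81)
V(-18, 1) - n = -18 - 1*(-81) = -18 + 81 = 63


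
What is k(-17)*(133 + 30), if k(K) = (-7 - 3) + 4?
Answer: -978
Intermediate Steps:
k(K) = -6 (k(K) = -10 + 4 = -6)
k(-17)*(133 + 30) = -6*(133 + 30) = -6*163 = -978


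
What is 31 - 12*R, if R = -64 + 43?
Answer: 283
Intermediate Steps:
R = -21
31 - 12*R = 31 - 12*(-21) = 31 + 252 = 283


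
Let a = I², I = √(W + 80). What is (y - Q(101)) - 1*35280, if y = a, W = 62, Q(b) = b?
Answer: -35239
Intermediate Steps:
I = √142 (I = √(62 + 80) = √142 ≈ 11.916)
a = 142 (a = (√142)² = 142)
y = 142
(y - Q(101)) - 1*35280 = (142 - 1*101) - 1*35280 = (142 - 101) - 35280 = 41 - 35280 = -35239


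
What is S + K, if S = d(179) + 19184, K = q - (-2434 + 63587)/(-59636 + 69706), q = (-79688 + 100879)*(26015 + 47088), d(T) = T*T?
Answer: 15600211301707/10070 ≈ 1.5492e+9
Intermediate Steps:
d(T) = T**2
q = 1549125673 (q = 21191*73103 = 1549125673)
K = 15599695465957/10070 (K = 1549125673 - (-2434 + 63587)/(-59636 + 69706) = 1549125673 - 61153/10070 = 15599695465957/10070 ≈ 1.5491e+9)
S = 51225 (S = 179**2 + 19184 = 32041 + 19184 = 51225)
S + K = 51225 + 15599695465957/10070 = 15600211301707/10070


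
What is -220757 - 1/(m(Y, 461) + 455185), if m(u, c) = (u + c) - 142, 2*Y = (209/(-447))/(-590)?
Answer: -53039107737324553/240260140049 ≈ -2.2076e+5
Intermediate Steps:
Y = 209/527460 (Y = ((209/(-447))/(-590))/2 = ((209*(-1/447))*(-1/590))/2 = (-209/447*(-1/590))/2 = (½)*(209/263730) = 209/527460 ≈ 0.00039624)
m(u, c) = -142 + c + u (m(u, c) = (c + u) - 142 = -142 + c + u)
-220757 - 1/(m(Y, 461) + 455185) = -220757 - 1/((-142 + 461 + 209/527460) + 455185) = -220757 - 1/(168259949/527460 + 455185) = -220757 - 1/240260140049/527460 = -220757 - 1*527460/240260140049 = -220757 - 527460/240260140049 = -53039107737324553/240260140049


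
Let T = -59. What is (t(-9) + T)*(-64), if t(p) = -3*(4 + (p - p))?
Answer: 4544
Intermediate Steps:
t(p) = -12 (t(p) = -3*(4 + 0) = -3*4 = -12)
(t(-9) + T)*(-64) = (-12 - 59)*(-64) = -71*(-64) = 4544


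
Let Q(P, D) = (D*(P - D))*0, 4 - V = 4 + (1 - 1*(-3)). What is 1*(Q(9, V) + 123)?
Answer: 123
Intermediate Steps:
V = -4 (V = 4 - (4 + (1 - 1*(-3))) = 4 - (4 + (1 + 3)) = 4 - (4 + 4) = 4 - 1*8 = 4 - 8 = -4)
Q(P, D) = 0
1*(Q(9, V) + 123) = 1*(0 + 123) = 1*123 = 123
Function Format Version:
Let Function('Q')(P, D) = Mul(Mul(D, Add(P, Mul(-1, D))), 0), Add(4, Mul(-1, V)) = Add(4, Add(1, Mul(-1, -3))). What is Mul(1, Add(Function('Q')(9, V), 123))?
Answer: 123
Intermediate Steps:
V = -4 (V = Add(4, Mul(-1, Add(4, Add(1, Mul(-1, -3))))) = Add(4, Mul(-1, Add(4, Add(1, 3)))) = Add(4, Mul(-1, Add(4, 4))) = Add(4, Mul(-1, 8)) = Add(4, -8) = -4)
Function('Q')(P, D) = 0
Mul(1, Add(Function('Q')(9, V), 123)) = Mul(1, Add(0, 123)) = Mul(1, 123) = 123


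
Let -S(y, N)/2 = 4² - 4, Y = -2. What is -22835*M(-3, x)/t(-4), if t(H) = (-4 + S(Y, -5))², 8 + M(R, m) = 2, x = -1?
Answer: 68505/392 ≈ 174.76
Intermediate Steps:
S(y, N) = -24 (S(y, N) = -2*(4² - 4) = -2*(16 - 4) = -2*12 = -24)
M(R, m) = -6 (M(R, m) = -8 + 2 = -6)
t(H) = 784 (t(H) = (-4 - 24)² = (-28)² = 784)
-22835*M(-3, x)/t(-4) = -(-137010)/784 = -22835*(-3/392) = 68505/392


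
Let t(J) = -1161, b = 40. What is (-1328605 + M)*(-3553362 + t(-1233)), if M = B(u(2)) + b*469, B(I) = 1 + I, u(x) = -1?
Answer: 4655874178935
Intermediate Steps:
M = 18760 (M = (1 - 1) + 40*469 = 0 + 18760 = 18760)
(-1328605 + M)*(-3553362 + t(-1233)) = (-1328605 + 18760)*(-3553362 - 1161) = -1309845*(-3554523) = 4655874178935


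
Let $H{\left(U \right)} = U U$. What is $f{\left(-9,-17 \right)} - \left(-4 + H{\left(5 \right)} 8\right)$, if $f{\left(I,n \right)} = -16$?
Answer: $-212$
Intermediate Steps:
$H{\left(U \right)} = U^{2}$
$f{\left(-9,-17 \right)} - \left(-4 + H{\left(5 \right)} 8\right) = -16 - \left(-4 + 5^{2} \cdot 8\right) = -16 - \left(-4 + 25 \cdot 8\right) = -16 - \left(-4 + 200\right) = -16 - 196 = -212$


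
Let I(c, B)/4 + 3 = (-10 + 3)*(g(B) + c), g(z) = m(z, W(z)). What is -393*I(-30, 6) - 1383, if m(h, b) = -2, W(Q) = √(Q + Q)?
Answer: -348795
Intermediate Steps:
W(Q) = √2*√Q (W(Q) = √(2*Q) = √2*√Q)
g(z) = -2
I(c, B) = 44 - 28*c (I(c, B) = -12 + 4*((-10 + 3)*(-2 + c)) = -12 + 4*(-7*(-2 + c)) = -12 + 4*(14 - 7*c) = -12 + (56 - 28*c) = 44 - 28*c)
-393*I(-30, 6) - 1383 = -393*(44 - 28*(-30)) - 1383 = -393*(44 + 840) - 1383 = -393*884 - 1383 = -347412 - 1383 = -348795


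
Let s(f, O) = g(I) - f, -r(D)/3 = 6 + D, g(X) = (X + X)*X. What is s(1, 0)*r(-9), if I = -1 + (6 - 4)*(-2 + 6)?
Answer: 873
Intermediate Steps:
I = 7 (I = -1 + 2*4 = -1 + 8 = 7)
g(X) = 2*X**2 (g(X) = (2*X)*X = 2*X**2)
r(D) = -18 - 3*D (r(D) = -3*(6 + D) = -18 - 3*D)
s(f, O) = 98 - f (s(f, O) = 2*7**2 - f = 2*49 - f = 98 - f)
s(1, 0)*r(-9) = (98 - 1*1)*(-18 - 3*(-9)) = (98 - 1)*(-18 + 27) = 97*9 = 873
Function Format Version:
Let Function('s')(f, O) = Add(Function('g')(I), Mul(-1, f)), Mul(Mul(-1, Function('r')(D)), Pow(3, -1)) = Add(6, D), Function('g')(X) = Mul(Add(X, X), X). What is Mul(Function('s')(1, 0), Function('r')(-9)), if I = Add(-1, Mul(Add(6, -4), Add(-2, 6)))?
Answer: 873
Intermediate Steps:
I = 7 (I = Add(-1, Mul(2, 4)) = Add(-1, 8) = 7)
Function('g')(X) = Mul(2, Pow(X, 2)) (Function('g')(X) = Mul(Mul(2, X), X) = Mul(2, Pow(X, 2)))
Function('r')(D) = Add(-18, Mul(-3, D)) (Function('r')(D) = Mul(-3, Add(6, D)) = Add(-18, Mul(-3, D)))
Function('s')(f, O) = Add(98, Mul(-1, f)) (Function('s')(f, O) = Add(Mul(2, Pow(7, 2)), Mul(-1, f)) = Add(Mul(2, 49), Mul(-1, f)) = Add(98, Mul(-1, f)))
Mul(Function('s')(1, 0), Function('r')(-9)) = Mul(Add(98, Mul(-1, 1)), Add(-18, Mul(-3, -9))) = Mul(Add(98, -1), Add(-18, 27)) = Mul(97, 9) = 873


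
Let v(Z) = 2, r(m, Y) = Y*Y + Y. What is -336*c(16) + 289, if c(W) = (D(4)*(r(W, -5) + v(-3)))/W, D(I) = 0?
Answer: 289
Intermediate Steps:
r(m, Y) = Y + Y² (r(m, Y) = Y² + Y = Y + Y²)
c(W) = 0 (c(W) = (0*(-5*(1 - 5) + 2))/W = (0*(-5*(-4) + 2))/W = (0*(20 + 2))/W = (0*22)/W = 0/W = 0)
-336*c(16) + 289 = -336*0 + 289 = 0 + 289 = 289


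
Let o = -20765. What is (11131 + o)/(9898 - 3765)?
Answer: -9634/6133 ≈ -1.5708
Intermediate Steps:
(11131 + o)/(9898 - 3765) = (11131 - 20765)/(9898 - 3765) = -9634/6133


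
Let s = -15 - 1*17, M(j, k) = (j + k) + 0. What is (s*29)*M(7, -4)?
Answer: -2784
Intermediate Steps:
M(j, k) = j + k
s = -32 (s = -15 - 17 = -32)
(s*29)*M(7, -4) = (-32*29)*(7 - 4) = -928*3 = -2784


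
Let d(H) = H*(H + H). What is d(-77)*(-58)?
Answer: -687764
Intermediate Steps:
d(H) = 2*H² (d(H) = H*(2*H) = 2*H²)
d(-77)*(-58) = (2*(-77)²)*(-58) = (2*5929)*(-58) = 11858*(-58) = -687764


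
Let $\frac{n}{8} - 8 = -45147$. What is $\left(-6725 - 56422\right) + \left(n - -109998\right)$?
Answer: $-314261$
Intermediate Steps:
$n = -361112$ ($n = 64 + 8 \left(-45147\right) = 64 - 361176 = -361112$)
$\left(-6725 - 56422\right) + \left(n - -109998\right) = \left(-6725 - 56422\right) - 251114 = -63147 + \left(-361112 + 109998\right) = -63147 - 251114 = -314261$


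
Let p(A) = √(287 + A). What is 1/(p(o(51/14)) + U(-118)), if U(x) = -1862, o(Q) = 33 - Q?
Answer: -26068/48534187 - √62006/48534187 ≈ -0.00054224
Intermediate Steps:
1/(p(o(51/14)) + U(-118)) = 1/(√(287 + (33 - 51/14)) - 1862) = 1/(√(287 + 411/14) - 1862) = 1/(√(4429/14) - 1862) = 1/(√62006/14 - 1862) = 1/(-1862 + √62006/14)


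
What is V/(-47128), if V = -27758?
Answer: 13879/23564 ≈ 0.58899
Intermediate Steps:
V/(-47128) = -27758/(-47128) = -27758*(-1/47128) = 13879/23564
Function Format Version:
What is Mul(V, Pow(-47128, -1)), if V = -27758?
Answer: Rational(13879, 23564) ≈ 0.58899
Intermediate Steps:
Mul(V, Pow(-47128, -1)) = Mul(-27758, Pow(-47128, -1)) = Mul(-27758, Rational(-1, 47128)) = Rational(13879, 23564)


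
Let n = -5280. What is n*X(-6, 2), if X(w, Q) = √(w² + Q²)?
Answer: -10560*√10 ≈ -33394.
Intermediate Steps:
X(w, Q) = √(Q² + w²)
n*X(-6, 2) = -5280*√(2² + (-6)²) = -5280*√(4 + 36) = -10560*√10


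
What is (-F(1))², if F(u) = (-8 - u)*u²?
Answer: 81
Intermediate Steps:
F(u) = u²*(-8 - u)
(-F(1))² = (-1²*(-8 - 1*1))² = (-(-8 - 1))² = (-(-9))² = (-1*(-9))² = 9² = 81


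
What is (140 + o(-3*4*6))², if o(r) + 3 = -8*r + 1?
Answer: 509796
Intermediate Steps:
o(r) = -2 - 8*r (o(r) = -3 + (-8*r + 1) = -3 + (1 - 8*r) = -2 - 8*r)
(140 + o(-3*4*6))² = (140 + (-2 - 8*(-3*4)*6))² = (140 + (-2 - (-96)*6))² = (140 + (-2 - 8*(-72)))² = (140 + (-2 + 576))² = (140 + 574)² = 714² = 509796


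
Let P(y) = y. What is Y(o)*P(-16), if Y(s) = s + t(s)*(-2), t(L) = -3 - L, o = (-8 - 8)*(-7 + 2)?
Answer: -3936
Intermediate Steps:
o = 80 (o = -16*(-5) = 80)
Y(s) = 6 + 3*s (Y(s) = s + (-3 - s)*(-2) = s + (6 + 2*s) = 6 + 3*s)
Y(o)*P(-16) = (6 + 3*80)*(-16) = (6 + 240)*(-16) = 246*(-16) = -3936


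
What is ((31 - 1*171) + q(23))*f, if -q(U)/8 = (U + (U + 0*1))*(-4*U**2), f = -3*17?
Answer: -39705948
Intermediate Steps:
f = -51
q(U) = 64*U**3 (q(U) = -8*(U + (U + 0*1))*(-4*U**2) = -8*(U + (U + 0))*(-4*U**2) = -8*(U + U)*(-4*U**2) = -8*2*U*(-4*U**2) = -(-64)*U**3 = 64*U**3)
((31 - 1*171) + q(23))*f = ((31 - 1*171) + 64*23**3)*(-51) = ((31 - 171) + 64*12167)*(-51) = (-140 + 778688)*(-51) = 778548*(-51) = -39705948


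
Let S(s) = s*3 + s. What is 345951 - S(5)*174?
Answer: 342471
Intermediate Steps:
S(s) = 4*s (S(s) = 3*s + s = 4*s)
345951 - S(5)*174 = 345951 - 4*5*174 = 345951 - 20*174 = 345951 - 1*3480 = 345951 - 3480 = 342471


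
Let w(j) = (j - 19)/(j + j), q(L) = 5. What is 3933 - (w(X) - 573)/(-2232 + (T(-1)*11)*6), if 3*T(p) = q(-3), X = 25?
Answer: 104315664/26525 ≈ 3932.7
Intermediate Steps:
w(j) = (-19 + j)/(2*j) (w(j) = (-19 + j)/((2*j)) = (-19 + j)*(1/(2*j)) = (-19 + j)/(2*j))
T(p) = 5/3 (T(p) = (⅓)*5 = 5/3)
3933 - (w(X) - 573)/(-2232 + (T(-1)*11)*6) = 3933 - ((½)*(-19 + 25)/25 - 573)/(-2232 + ((5/3)*11)*6) = 3933 - ((½)*(1/25)*6 - 573)/(-2232 + (55/3)*6) = 3933 - (3/25 - 573)/(-2232 + 110) = 3933 - (-14322)/(25*(-2122)) = 3933 - (-14322)*(-1)/(25*2122) = 3933 - 1*7161/26525 = 3933 - 7161/26525 = 104315664/26525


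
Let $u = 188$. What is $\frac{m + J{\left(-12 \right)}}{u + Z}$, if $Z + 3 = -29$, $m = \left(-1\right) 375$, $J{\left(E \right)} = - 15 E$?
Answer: $- \frac{5}{4} \approx -1.25$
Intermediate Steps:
$m = -375$
$Z = -32$ ($Z = -3 - 29 = -32$)
$\frac{m + J{\left(-12 \right)}}{u + Z} = \frac{-375 - -180}{188 - 32} = \frac{-375 + 180}{156} = \left(-195\right) \frac{1}{156} = - \frac{5}{4}$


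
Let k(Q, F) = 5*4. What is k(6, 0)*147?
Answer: 2940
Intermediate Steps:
k(Q, F) = 20
k(6, 0)*147 = 20*147 = 2940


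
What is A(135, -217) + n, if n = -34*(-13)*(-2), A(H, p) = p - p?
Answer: -884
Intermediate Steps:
A(H, p) = 0
n = -884 (n = 442*(-2) = -884)
A(135, -217) + n = 0 - 884 = -884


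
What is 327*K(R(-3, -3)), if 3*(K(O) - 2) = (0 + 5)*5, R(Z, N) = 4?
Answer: 3379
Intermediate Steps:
K(O) = 31/3 (K(O) = 2 + ((0 + 5)*5)/3 = 2 + (5*5)/3 = 2 + (⅓)*25 = 2 + 25/3 = 31/3)
327*K(R(-3, -3)) = 327*(31/3) = 3379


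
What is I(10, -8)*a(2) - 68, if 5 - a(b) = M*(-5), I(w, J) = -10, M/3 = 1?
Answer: -268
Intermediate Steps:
M = 3 (M = 3*1 = 3)
a(b) = 20 (a(b) = 5 - 3*(-5) = 5 - 1*(-15) = 5 + 15 = 20)
I(10, -8)*a(2) - 68 = -10*20 - 68 = -200 - 68 = -268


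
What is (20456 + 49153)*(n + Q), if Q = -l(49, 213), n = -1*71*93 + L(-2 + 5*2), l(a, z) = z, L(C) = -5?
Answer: -474802989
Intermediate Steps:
n = -6608 (n = -1*71*93 - 5 = -71*93 - 5 = -6603 - 5 = -6608)
Q = -213 (Q = -1*213 = -213)
(20456 + 49153)*(n + Q) = (20456 + 49153)*(-6608 - 213) = 69609*(-6821) = -474802989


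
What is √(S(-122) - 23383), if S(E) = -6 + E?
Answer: I*√23511 ≈ 153.33*I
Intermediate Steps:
√(S(-122) - 23383) = √((-6 - 122) - 23383) = √(-128 - 23383) = √(-23511) = I*√23511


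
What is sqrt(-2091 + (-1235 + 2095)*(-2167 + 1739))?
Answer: I*sqrt(370171) ≈ 608.42*I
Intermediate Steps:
sqrt(-2091 + (-1235 + 2095)*(-2167 + 1739)) = sqrt(-2091 + 860*(-428)) = sqrt(-2091 - 368080) = sqrt(-370171) = I*sqrt(370171)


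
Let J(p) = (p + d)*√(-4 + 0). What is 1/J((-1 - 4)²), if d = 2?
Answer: -I/54 ≈ -0.018519*I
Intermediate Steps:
J(p) = 2*I*(2 + p) (J(p) = (p + 2)*√(-4 + 0) = (2 + p)*√(-4) = (2 + p)*(2*I) = 2*I*(2 + p))
1/J((-1 - 4)²) = 1/(2*I*(2 + (-1 - 4)²)) = 1/(2*I*(2 + (-5)²)) = 1/(2*I*(2 + 25)) = 1/(2*I*27) = 1/(54*I) = -I/54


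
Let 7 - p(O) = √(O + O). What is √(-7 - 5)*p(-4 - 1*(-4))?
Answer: 14*I*√3 ≈ 24.249*I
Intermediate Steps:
p(O) = 7 - √2*√O (p(O) = 7 - √(O + O) = 7 - √(2*O) = 7 - √2*√O)
√(-7 - 5)*p(-4 - 1*(-4)) = √(-7 - 5)*(7 - √2*√(-4 - 1*(-4))) = √(-12)*(7 - √2*√(-4 + 4)) = (2*I*√3)*(7 - √2*√0) = (2*I*√3)*(7 - 1*√2*0) = (2*I*√3)*(7 + 0) = (2*I*√3)*7 = 14*I*√3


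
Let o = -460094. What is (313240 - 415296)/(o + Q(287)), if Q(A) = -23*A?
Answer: 102056/466695 ≈ 0.21868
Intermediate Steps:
(313240 - 415296)/(o + Q(287)) = (313240 - 415296)/(-460094 - 23*287) = -102056/(-460094 - 6601) = -102056/(-466695) = -102056*(-1/466695) = 102056/466695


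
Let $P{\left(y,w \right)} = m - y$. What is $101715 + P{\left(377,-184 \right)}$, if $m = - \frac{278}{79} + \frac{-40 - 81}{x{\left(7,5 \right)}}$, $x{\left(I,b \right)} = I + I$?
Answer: $\frac{112066377}{1106} \approx 1.0133 \cdot 10^{5}$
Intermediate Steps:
$x{\left(I,b \right)} = 2 I$
$m = - \frac{13451}{1106}$ ($m = - \frac{278}{79} + \frac{-40 - 81}{2 \cdot 7} = \left(-278\right) \frac{1}{79} + \frac{-40 - 81}{14} = - \frac{278}{79} - \frac{121}{14} = - \frac{13451}{1106} \approx -12.162$)
$P{\left(y,w \right)} = - \frac{13451}{1106} - y$
$101715 + P{\left(377,-184 \right)} = 101715 - \frac{430413}{1106} = \frac{112066377}{1106}$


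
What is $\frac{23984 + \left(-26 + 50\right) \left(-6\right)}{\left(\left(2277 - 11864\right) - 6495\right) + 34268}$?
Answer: $\frac{11920}{9093} \approx 1.3109$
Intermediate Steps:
$\frac{23984 + \left(-26 + 50\right) \left(-6\right)}{\left(\left(2277 - 11864\right) - 6495\right) + 34268} = \frac{23984 + 24 \left(-6\right)}{\left(-9587 - 6495\right) + 34268} = \frac{23984 - 144}{-16082 + 34268} = \frac{23840}{18186} = 23840 \cdot \frac{1}{18186} = \frac{11920}{9093}$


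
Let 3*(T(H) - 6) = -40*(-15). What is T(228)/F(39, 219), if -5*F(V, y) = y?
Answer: -1030/219 ≈ -4.7032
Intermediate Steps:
F(V, y) = -y/5
T(H) = 206 (T(H) = 6 + (-40*(-15))/3 = 6 + (⅓)*600 = 6 + 200 = 206)
T(228)/F(39, 219) = 206/((-⅕*219)) = 206/(-219/5) = 206*(-5/219) = -1030/219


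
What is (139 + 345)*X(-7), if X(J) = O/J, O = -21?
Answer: 1452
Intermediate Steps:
X(J) = -21/J
(139 + 345)*X(-7) = (139 + 345)*(-21/(-7)) = 484*(-21*(-1/7)) = 484*3 = 1452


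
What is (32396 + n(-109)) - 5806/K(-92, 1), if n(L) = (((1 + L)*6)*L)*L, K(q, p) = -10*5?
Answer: -191659397/25 ≈ -7.6664e+6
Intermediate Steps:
K(q, p) = -50
n(L) = L**2*(6 + 6*L) (n(L) = ((6 + 6*L)*L)*L = (L*(6 + 6*L))*L = L**2*(6 + 6*L))
(32396 + n(-109)) - 5806/K(-92, 1) = (32396 + 6*(-109)**2*(1 - 109)) - 5806/(-50) = (32396 + 6*11881*(-108)) - 5806*(-1/50) = (32396 - 7698888) + 2903/25 = -7666492 + 2903/25 = -191659397/25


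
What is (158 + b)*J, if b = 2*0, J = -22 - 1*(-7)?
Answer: -2370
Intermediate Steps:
J = -15 (J = -22 + 7 = -15)
b = 0
(158 + b)*J = (158 + 0)*(-15) = 158*(-15) = -2370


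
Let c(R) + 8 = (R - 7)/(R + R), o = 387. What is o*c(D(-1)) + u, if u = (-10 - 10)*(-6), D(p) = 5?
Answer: -15267/5 ≈ -3053.4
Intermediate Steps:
u = 120 (u = -20*(-6) = 120)
c(R) = -8 + (-7 + R)/(2*R) (c(R) = -8 + (R - 7)/(R + R) = -8 + (-7 + R)/((2*R)) = -8 + (-7 + R)*(1/(2*R)) = -8 + (-7 + R)/(2*R))
o*c(D(-1)) + u = 387*((½)*(-7 - 15*5)/5) + 120 = 387*((½)*(⅕)*(-7 - 75)) + 120 = 387*((½)*(⅕)*(-82)) + 120 = 387*(-41/5) + 120 = -15867/5 + 120 = -15267/5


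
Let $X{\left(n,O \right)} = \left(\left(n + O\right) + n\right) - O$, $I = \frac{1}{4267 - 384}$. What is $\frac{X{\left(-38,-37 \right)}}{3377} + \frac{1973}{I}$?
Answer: $\frac{25871733867}{3377} \approx 7.6612 \cdot 10^{6}$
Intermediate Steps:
$I = \frac{1}{3883}$ ($I = \frac{1}{4267 - 384} = \frac{1}{3883} \approx 0.00025753$)
$X{\left(n,O \right)} = 2 n$ ($X{\left(n,O \right)} = \left(\left(O + n\right) + n\right) - O = \left(O + 2 n\right) - O = 2 n$)
$\frac{X{\left(-38,-37 \right)}}{3377} + \frac{1973}{I} = \frac{2 \left(-38\right)}{3377} + 1973 \frac{1}{\frac{1}{3883}} = \left(-76\right) \frac{1}{3377} + 1973 \cdot 3883 = - \frac{76}{3377} + 7661159 = \frac{25871733867}{3377}$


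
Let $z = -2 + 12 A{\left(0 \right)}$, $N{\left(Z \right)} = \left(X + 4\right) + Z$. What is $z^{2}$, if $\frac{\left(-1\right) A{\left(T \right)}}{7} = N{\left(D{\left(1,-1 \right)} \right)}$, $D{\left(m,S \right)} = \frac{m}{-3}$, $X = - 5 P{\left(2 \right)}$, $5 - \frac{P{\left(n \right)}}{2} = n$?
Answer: $4884100$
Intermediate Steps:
$P{\left(n \right)} = 10 - 2 n$
$X = -30$ ($X = - 5 \left(10 - 4\right) = \left(-5\right) 6 = -30$)
$D{\left(m,S \right)} = - \frac{m}{3}$ ($D{\left(m,S \right)} = m \left(- \frac{1}{3}\right) = - \frac{m}{3}$)
$N{\left(Z \right)} = -26 + Z$ ($N{\left(Z \right)} = \left(-30 + 4\right) + Z = -26 + Z$)
$A{\left(T \right)} = \frac{553}{3}$ ($A{\left(T \right)} = - 7 \left(-26 - \frac{1}{3}\right) = \left(-7\right) \left(- \frac{79}{3}\right) = \frac{553}{3}$)
$z = 2210$ ($z = -2 + 12 \cdot \frac{553}{3} = -2 + 2212 = 2210$)
$z^{2} = 2210^{2} = 4884100$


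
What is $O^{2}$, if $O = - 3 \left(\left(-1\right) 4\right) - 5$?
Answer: $49$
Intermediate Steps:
$O = 7$ ($O = \left(-3\right) \left(-4\right) - 5 = 12 - 5 = 7$)
$O^{2} = 7^{2} = 49$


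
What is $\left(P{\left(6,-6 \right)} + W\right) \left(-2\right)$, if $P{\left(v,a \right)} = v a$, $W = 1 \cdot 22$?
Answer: $28$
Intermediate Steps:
$W = 22$
$P{\left(v,a \right)} = a v$
$\left(P{\left(6,-6 \right)} + W\right) \left(-2\right) = \left(\left(-6\right) 6 + 22\right) \left(-2\right) = \left(-36 + 22\right) \left(-2\right) = \left(-14\right) \left(-2\right) = 28$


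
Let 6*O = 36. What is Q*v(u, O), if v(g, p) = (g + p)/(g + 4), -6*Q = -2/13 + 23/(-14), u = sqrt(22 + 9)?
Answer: 109/780 + 109*sqrt(31)/2730 ≈ 0.36205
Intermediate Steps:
O = 6 (O = (1/6)*36 = 6)
u = sqrt(31) ≈ 5.5678
Q = 109/364 (Q = -(-2/13 + 23/(-14))/6 = -(-2*1/13 + 23*(-1/14))/6 = -(-2/13 - 23/14)/6 = -1/6*(-327/182) = 109/364 ≈ 0.29945)
v(g, p) = (g + p)/(4 + g)
Q*v(u, O) = 109*((sqrt(31) + 6)/(4 + sqrt(31)))/364 = 109*((6 + sqrt(31))/(4 + sqrt(31)))/364 = 109*(6 + sqrt(31))/(364*(4 + sqrt(31)))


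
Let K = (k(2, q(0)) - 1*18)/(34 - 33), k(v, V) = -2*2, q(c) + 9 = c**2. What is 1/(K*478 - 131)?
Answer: -1/10647 ≈ -9.3923e-5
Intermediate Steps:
q(c) = -9 + c**2
k(v, V) = -4
K = -22 (K = (-4 - 1*18)/(34 - 33) = (-4 - 18)/1 = -22*1 = -22)
1/(K*478 - 131) = 1/(-22*478 - 131) = 1/(-10516 - 131) = 1/(-10647) = -1/10647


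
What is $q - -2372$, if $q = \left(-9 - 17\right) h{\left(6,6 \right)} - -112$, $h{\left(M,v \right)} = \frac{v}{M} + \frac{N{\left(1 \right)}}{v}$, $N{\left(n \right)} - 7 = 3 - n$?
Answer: $2419$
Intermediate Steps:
$N{\left(n \right)} = 10 - n$ ($N{\left(n \right)} = 7 - \left(-3 + n\right) = 10 - n$)
$h{\left(M,v \right)} = \frac{9}{v} + \frac{v}{M}$ ($h{\left(M,v \right)} = \frac{v}{M} + \frac{10 - 1}{v} = \frac{v}{M} + \frac{9}{v} = \frac{9}{v} + \frac{v}{M}$)
$q = 47$ ($q = \left(-9 - 17\right) \left(\frac{9}{6} + \frac{6}{6}\right) - -112 = - 26 \left(9 \cdot \frac{1}{6} + 6 \cdot \frac{1}{6}\right) + 112 = - 26 \left(\frac{3}{2} + 1\right) + 112 = \left(-26\right) \frac{5}{2} + 112 = -65 + 112 = 47$)
$q - -2372 = 47 - -2372 = 47 + 2372 = 2419$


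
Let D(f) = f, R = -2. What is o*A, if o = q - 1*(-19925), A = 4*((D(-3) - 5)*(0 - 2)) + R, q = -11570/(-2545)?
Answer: 628936618/509 ≈ 1.2356e+6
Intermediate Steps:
q = 2314/509 (q = -11570*(-1/2545) = 2314/509 ≈ 4.5462)
A = 62 (A = 4*((-3 - 5)*(0 - 2)) - 2 = 4*(-8*(-2)) - 2 = 4*16 - 2 = 64 - 2 = 62)
o = 10144139/509 (o = 2314/509 - 1*(-19925) = 2314/509 + 19925 = 10144139/509 ≈ 19930.)
o*A = (10144139/509)*62 = 628936618/509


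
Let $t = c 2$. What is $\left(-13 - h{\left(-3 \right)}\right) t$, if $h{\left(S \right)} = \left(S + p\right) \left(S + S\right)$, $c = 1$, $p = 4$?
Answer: $-14$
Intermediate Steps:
$t = 2$ ($t = 1 \cdot 2 = 2$)
$h{\left(S \right)} = 2 S \left(4 + S\right)$ ($h{\left(S \right)} = \left(S + 4\right) \left(S + S\right) = \left(4 + S\right) 2 S = 2 S \left(4 + S\right)$)
$\left(-13 - h{\left(-3 \right)}\right) t = \left(-13 - 2 \left(-3\right) \left(4 - 3\right)\right) 2 = \left(-13 - 2 \left(-3\right) 1\right) 2 = \left(-13 - -6\right) 2 = \left(-13 + 6\right) 2 = \left(-7\right) 2 = -14$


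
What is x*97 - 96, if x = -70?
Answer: -6886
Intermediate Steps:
x*97 - 96 = -70*97 - 96 = -6790 - 96 = -6886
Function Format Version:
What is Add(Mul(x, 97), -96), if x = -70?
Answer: -6886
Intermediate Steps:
Add(Mul(x, 97), -96) = Add(Mul(-70, 97), -96) = Add(-6790, -96) = -6886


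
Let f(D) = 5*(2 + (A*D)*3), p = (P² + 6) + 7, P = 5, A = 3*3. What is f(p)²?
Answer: 26419600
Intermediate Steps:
A = 9
p = 38 (p = (5² + 6) + 7 = (25 + 6) + 7 = 31 + 7 = 38)
f(D) = 10 + 135*D (f(D) = 5*(2 + (9*D)*3) = 5*(2 + 27*D) = 10 + 135*D)
f(p)² = (10 + 135*38)² = (10 + 5130)² = 5140² = 26419600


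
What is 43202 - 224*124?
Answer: 15426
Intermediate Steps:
43202 - 224*124 = 43202 - 27776 = 15426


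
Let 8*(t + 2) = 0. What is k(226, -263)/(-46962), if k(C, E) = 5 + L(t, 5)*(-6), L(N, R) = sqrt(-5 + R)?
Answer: -5/46962 ≈ -0.00010647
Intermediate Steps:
t = -2 (t = -2 + (1/8)*0 = -2 + 0 = -2)
k(C, E) = 5 (k(C, E) = 5 + sqrt(-5 + 5)*(-6) = 5 + sqrt(0)*(-6) = 5 + 0*(-6) = 5 + 0 = 5)
k(226, -263)/(-46962) = 5/(-46962) = 5*(-1/46962) = -5/46962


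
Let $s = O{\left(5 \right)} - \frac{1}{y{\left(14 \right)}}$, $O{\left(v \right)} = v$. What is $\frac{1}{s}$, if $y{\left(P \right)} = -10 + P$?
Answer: $\frac{4}{19} \approx 0.21053$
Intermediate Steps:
$s = \frac{19}{4}$ ($s = 5 - \frac{1}{-10 + 14} = 5 - \frac{1}{4} = \frac{19}{4} \approx 4.75$)
$\frac{1}{s} = \frac{1}{\frac{19}{4}} = \frac{4}{19}$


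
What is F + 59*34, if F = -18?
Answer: 1988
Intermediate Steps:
F + 59*34 = -18 + 59*34 = -18 + 2006 = 1988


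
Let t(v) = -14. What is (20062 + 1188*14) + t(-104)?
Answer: 36680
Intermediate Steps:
(20062 + 1188*14) + t(-104) = (20062 + 1188*14) - 14 = (20062 + 16632) - 14 = 36694 - 14 = 36680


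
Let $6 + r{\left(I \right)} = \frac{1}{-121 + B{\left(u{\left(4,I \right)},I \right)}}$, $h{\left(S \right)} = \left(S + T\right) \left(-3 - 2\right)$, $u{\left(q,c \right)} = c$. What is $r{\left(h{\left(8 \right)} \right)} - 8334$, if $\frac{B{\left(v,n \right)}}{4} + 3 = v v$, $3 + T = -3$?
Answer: $- \frac{2226779}{267} \approx -8340.0$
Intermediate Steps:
$T = -6$ ($T = -3 - 3 = -6$)
$h{\left(S \right)} = 30 - 5 S$ ($h{\left(S \right)} = \left(S - 6\right) \left(-3 - 2\right) = \left(-6 + S\right) \left(-5\right) = 30 - 5 S$)
$B{\left(v,n \right)} = -12 + 4 v^{2}$ ($B{\left(v,n \right)} = -12 + 4 v v = -12 + 4 v^{2}$)
$r{\left(I \right)} = -6 + \frac{1}{-133 + 4 I^{2}}$ ($r{\left(I \right)} = -6 + \frac{1}{-121 + \left(-12 + 4 I^{2}\right)} = -6 + \frac{1}{-133 + 4 I^{2}}$)
$r{\left(h{\left(8 \right)} \right)} - 8334 = \frac{799 - 24 \left(30 - 40\right)^{2}}{-133 + 4 \left(30 - 40\right)^{2}} - 8334 = \frac{799 - 24 \left(-10\right)^{2}}{-133 + 4 \left(-10\right)^{2}} - 8334 = \frac{799 - 2400}{-133 + 4 \cdot 100} - 8334 = \frac{799 - 2400}{-133 + 400} - 8334 = \frac{1}{267} \left(-1601\right) - 8334 = - \frac{1601}{267} - 8334 = - \frac{2226779}{267}$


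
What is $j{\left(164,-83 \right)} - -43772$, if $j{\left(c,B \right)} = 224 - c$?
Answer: $43832$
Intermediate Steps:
$j{\left(164,-83 \right)} - -43772 = \left(224 - 164\right) - -43772 = \left(224 - 164\right) + 43772 = 60 + 43772 = 43832$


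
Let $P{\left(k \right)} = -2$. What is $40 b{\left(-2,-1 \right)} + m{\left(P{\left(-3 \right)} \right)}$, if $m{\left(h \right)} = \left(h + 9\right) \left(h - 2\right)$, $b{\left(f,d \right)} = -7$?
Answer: $-308$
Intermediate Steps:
$m{\left(h \right)} = \left(-2 + h\right) \left(9 + h\right)$ ($m{\left(h \right)} = \left(9 + h\right) \left(-2 + h\right) = \left(-2 + h\right) \left(9 + h\right)$)
$40 b{\left(-2,-1 \right)} + m{\left(P{\left(-3 \right)} \right)} = 40 \left(-7\right) + \left(-18 + \left(-2\right)^{2} + 7 \left(-2\right)\right) = -280 - 28 = -308$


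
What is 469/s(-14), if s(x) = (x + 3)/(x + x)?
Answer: 13132/11 ≈ 1193.8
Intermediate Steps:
s(x) = (3 + x)/(2*x) (s(x) = (3 + x)/((2*x)) = (3 + x)*(1/(2*x)) = (3 + x)/(2*x))
469/s(-14) = 469/(((½)*(3 - 14)/(-14))) = 469/(((½)*(-1/14)*(-11))) = 469/(11/28) = 469*(28/11) = 13132/11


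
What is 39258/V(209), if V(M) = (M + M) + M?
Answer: 13086/209 ≈ 62.612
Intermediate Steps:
V(M) = 3*M (V(M) = 2*M + M = 3*M)
39258/V(209) = 39258/((3*209)) = 39258/627 = 39258*(1/627) = 13086/209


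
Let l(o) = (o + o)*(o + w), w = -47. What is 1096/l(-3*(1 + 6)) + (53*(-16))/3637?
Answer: 195533/1298409 ≈ 0.15059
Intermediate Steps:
l(o) = 2*o*(-47 + o) (l(o) = (o + o)*(o - 47) = (2*o)*(-47 + o) = 2*o*(-47 + o))
1096/l(-3*(1 + 6)) + (53*(-16))/3637 = 1096/((2*(-3*(1 + 6))*(-47 - 3*(1 + 6)))) + (53*(-16))/3637 = 1096/((2*(-3*7)*(-47 - 3*7))) - 848*1/3637 = 1096/((2*(-21)*(-47 - 21))) - 848/3637 = 1096/((2*(-21)*(-68))) - 848/3637 = 1096/2856 - 848/3637 = 1096*(1/2856) - 848/3637 = 137/357 - 848/3637 = 195533/1298409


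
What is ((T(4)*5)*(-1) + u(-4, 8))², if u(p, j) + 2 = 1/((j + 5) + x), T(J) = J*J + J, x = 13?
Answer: 7027801/676 ≈ 10396.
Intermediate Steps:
T(J) = J + J² (T(J) = J² + J = J + J²)
u(p, j) = -2 + 1/(18 + j) (u(p, j) = -2 + 1/((j + 5) + 13) = -2 + 1/((5 + j) + 13) = -2 + 1/(18 + j))
((T(4)*5)*(-1) + u(-4, 8))² = (((4*(1 + 4))*5)*(-1) + (-35 - 2*8)/(18 + 8))² = (((4*5)*5)*(-1) + (-35 - 16)/26)² = ((20*5)*(-1) + (1/26)*(-51))² = (100*(-1) - 51/26)² = (-100 - 51/26)² = (-2651/26)² = 7027801/676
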